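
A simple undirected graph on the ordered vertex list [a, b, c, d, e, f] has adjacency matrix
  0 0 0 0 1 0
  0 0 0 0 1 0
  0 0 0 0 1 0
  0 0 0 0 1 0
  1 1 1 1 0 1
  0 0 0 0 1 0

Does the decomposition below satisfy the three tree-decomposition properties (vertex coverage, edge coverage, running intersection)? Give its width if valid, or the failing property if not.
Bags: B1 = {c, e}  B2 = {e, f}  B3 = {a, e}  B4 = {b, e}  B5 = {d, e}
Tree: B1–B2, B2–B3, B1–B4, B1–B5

Checking the three conditions: (i) the bags cover all of {a, b, c, d, e, f}; (ii) for each edge, some bag contains both endpoints; (iii) the bags containing any fixed vertex form a subtree. All hold, so the decomposition is valid with width 2 − 1 = 1.

Yes; width 1.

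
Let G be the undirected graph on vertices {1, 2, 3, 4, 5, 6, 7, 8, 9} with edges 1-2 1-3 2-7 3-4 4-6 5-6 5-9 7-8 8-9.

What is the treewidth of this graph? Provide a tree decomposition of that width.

Treewidth 2.
One optimal decomposition is:
Bags: B1 = {3, 4, 6}  B2 = {1, 3, 6}  B3 = {1, 2, 6}  B4 = {2, 6, 7}  B5 = {6, 7, 8}  B6 = {6, 8, 9}  B7 = {5, 6, 9}
Tree: B1–B2, B2–B3, B3–B4, B4–B5, B5–B6, B6–B7

Every bag has size at most 3, so the width is 3 − 1 = 2 and tw(G) ≤ 2. Since 6–4–3–1–2–7–8–9–5–6 is a cycle in G, G is not acyclic. Forests are exactly the graphs of treewidth ≤ 1, so tw(G) ≥ 2. Therefore the treewidth is 2.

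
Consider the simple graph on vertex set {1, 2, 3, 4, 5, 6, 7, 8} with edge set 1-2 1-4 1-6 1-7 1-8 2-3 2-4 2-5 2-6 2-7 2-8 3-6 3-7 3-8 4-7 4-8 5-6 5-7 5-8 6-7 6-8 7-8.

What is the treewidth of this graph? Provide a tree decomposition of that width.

Treewidth 4.
Bags: B1 = {1, 2, 6, 7, 8}  B2 = {1, 2, 4, 7, 8}  B3 = {2, 5, 6, 7, 8}  B4 = {2, 3, 6, 7, 8}
Tree: B1–B2, B1–B3, B1–B4

Each bag holds 5 vertices, so the decomposition has width 4, which upper-bounds the treewidth. Conversely, {1, 2, 4, 7, 8} is a clique of size 5, and the vertices of any clique must share a bag in every tree decomposition; so some bag has ≥ 5 vertices and tw(G) ≥ 4. The upper and lower bounds meet at 4, so that is the treewidth.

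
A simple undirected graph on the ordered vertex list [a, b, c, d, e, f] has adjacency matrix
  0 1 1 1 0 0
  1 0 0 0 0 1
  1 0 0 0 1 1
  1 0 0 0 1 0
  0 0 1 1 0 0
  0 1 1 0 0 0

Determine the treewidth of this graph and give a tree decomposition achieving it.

Treewidth 2.
One such decomposition:
Bags: B1 = {a, b, f}  B2 = {a, c, f}  B3 = {a, c, d}  B4 = {c, d, e}
Tree: B1–B2, B2–B3, B3–B4

Each bag holds 3 vertices, so the decomposition has width 2, which upper-bounds the treewidth. Since b–f–c–a–b is a cycle in G, G is not acyclic. Forests are exactly the graphs of treewidth ≤ 1, so tw(G) ≥ 2. The upper and lower bounds meet at 2, so that is the treewidth.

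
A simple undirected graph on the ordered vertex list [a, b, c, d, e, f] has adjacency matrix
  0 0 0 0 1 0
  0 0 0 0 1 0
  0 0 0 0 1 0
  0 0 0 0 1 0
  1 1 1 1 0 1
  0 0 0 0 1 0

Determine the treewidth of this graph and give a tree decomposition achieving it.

Every bag has size at most 2, so the width is 2 − 1 = 1 and tw(G) ≤ 1. Since G has at least one edge (e.g. e–a), it is not an edgeless graph, so tw(G) ≥ 1. Combining the bounds, tw(G) = 1.

Treewidth 1.
Bags: B1 = {a, e}  B2 = {d, e}  B3 = {b, e}  B4 = {e, f}  B5 = {c, e}
Tree: B1–B2, B1–B3, B1–B4, B1–B5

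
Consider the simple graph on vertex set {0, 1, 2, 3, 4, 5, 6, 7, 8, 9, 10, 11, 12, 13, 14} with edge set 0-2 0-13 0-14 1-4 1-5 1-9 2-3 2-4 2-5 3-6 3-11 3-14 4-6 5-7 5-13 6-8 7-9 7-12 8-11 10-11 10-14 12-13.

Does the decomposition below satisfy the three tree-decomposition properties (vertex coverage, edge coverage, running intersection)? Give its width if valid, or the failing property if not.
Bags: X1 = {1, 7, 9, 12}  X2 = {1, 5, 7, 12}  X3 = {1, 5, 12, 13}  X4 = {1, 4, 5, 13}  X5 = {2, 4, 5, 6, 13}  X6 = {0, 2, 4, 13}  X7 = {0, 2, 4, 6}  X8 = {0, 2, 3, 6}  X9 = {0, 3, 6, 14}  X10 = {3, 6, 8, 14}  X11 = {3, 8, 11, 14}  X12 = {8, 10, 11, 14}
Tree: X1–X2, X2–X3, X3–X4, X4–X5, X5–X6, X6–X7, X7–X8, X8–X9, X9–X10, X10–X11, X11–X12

A tree decomposition must satisfy three properties: every vertex lies in some bag; for every edge, both endpoints lie together in some bag; and for every vertex, the bags containing it form a connected subtree. Here bags containing vertex 6 are not connected in the tree, so the decomposition is invalid.

No — bags containing vertex 6 are not connected in the tree.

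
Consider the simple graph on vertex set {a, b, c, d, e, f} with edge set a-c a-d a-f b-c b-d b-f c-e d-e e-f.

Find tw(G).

A width-3 tree decomposition is:
Bags: B1 = {a, b, e, f}  B2 = {a, b, c, e}  B3 = {a, b, d, e}
Tree: B1–B2, B2–B3
The largest bag has 4 vertices, giving width 3; this decomposition certifies tw(G) ≤ 3. For the lower bound: the 4 vertex sets {e,f}, {a,c}, {b}, {d} are disjoint, each induces a connected subgraph, and every pair is joined by at least one edge of G. Contracting each set to a single vertex therefore yields K_{4} as a minor, and since treewidth is minor-monotone, tw(G) ≥ tw(K_{4}) = 3. The upper and lower bounds meet at 3, so that is the treewidth.

3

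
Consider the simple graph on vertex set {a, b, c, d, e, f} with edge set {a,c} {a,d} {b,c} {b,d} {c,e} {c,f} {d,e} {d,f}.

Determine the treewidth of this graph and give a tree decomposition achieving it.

Treewidth 2.
Bags: B1 = {b, c, d}  B2 = {c, d, f}  B3 = {c, d, e}  B4 = {a, c, d}
Tree: B1–B2, B2–B3, B3–B4

The largest bag has 3 vertices, giving width 2; this decomposition certifies tw(G) ≤ 2. The edges b–d–f–c–b form a cycle, so G is not a tree and its treewidth is at least 2. Hence tw(G) = 2 exactly.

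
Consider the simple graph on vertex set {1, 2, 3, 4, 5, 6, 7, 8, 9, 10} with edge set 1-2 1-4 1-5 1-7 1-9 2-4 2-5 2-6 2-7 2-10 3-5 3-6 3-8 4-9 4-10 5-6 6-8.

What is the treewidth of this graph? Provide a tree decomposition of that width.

Treewidth 2.
One such decomposition:
Bags: B1 = {3, 5, 6}  B2 = {2, 5, 6}  B3 = {1, 2, 5}  B4 = {1, 2, 4}  B5 = {2, 4, 10}  B6 = {1, 4, 9}  B7 = {3, 6, 8}  B8 = {1, 2, 7}
Tree: B1–B2, B2–B3, B3–B4, B4–B5, B4–B6, B1–B7, B4–B8

Every bag has size at most 3, so the width is 3 − 1 = 2 and tw(G) ≤ 2. Conversely, {3, 6, 8} is a clique of size 3, and the vertices of any clique must share a bag in every tree decomposition; so some bag has ≥ 3 vertices and tw(G) ≥ 2. Hence tw(G) = 2 exactly.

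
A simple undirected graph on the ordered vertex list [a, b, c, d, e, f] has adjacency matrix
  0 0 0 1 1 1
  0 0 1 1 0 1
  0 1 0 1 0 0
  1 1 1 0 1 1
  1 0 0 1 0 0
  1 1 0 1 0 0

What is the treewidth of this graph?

2

A width-2 tree decomposition is:
Bags: B1 = {a, d, e}  B2 = {a, d, f}  B3 = {b, d, f}  B4 = {b, c, d}
Tree: B1–B2, B2–B3, B3–B4
Every bag has size at most 3, so the width is 3 − 1 = 2 and tw(G) ≤ 2. For the lower bound, the 3 vertices {a, d, e} are pairwise adjacent, and any tree decomposition puts a clique entirely inside one bag — forcing width ≥ 2. Hence tw(G) = 2 exactly.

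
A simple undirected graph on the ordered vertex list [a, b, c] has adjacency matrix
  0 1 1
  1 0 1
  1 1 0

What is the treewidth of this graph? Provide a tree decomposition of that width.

With just one bag of size 3, the width is 3 − 1 = 2, so tw(G) ≤ 2. For the lower bound, the 3 vertices {a, b, c} are pairwise adjacent, and any tree decomposition puts a clique entirely inside one bag — forcing width ≥ 2. Therefore the treewidth is 2.

Treewidth 2.
One optimal decomposition is:
Bags: B1 = {a, b, c}
Tree: (single bag)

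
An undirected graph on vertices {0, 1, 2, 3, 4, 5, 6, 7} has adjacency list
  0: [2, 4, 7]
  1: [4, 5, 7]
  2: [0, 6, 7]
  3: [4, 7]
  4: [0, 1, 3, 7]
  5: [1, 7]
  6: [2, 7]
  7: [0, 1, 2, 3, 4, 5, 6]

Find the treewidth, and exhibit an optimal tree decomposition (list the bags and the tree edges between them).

Treewidth 2.
One such decomposition:
Bags: B1 = {1, 4, 7}  B2 = {1, 5, 7}  B3 = {0, 4, 7}  B4 = {0, 2, 7}  B5 = {3, 4, 7}  B6 = {2, 6, 7}
Tree: B1–B2, B1–B3, B3–B4, B3–B5, B4–B6

Each bag holds 3 vertices, so the decomposition has width 2, which upper-bounds the treewidth. For the lower bound, the 3 vertices {0, 2, 7} are pairwise adjacent, and any tree decomposition puts a clique entirely inside one bag — forcing width ≥ 2. Therefore the treewidth is 2.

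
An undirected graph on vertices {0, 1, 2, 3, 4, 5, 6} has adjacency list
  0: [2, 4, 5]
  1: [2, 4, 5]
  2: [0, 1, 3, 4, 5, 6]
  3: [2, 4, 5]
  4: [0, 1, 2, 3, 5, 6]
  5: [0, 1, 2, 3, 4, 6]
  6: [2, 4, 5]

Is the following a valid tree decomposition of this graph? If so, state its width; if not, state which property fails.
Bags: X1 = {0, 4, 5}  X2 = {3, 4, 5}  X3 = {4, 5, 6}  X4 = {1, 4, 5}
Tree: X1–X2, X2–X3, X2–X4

No — vertex 2 appears in no bag.

A tree decomposition must satisfy three properties: every vertex lies in some bag; for every edge, both endpoints lie together in some bag; and for every vertex, the bags containing it form a connected subtree. Here vertex 2 appears in no bag, so the decomposition is invalid.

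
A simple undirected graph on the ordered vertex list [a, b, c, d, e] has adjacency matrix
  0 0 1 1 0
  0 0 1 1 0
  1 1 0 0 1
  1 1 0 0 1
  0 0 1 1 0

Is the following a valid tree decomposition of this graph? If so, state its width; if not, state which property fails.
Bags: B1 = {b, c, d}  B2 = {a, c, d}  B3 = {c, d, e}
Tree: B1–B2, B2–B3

Checking the three conditions: (i) the bags cover all of {a, b, c, d, e}; (ii) for each edge, some bag contains both endpoints; (iii) the bags containing any fixed vertex form a subtree. All hold, so the decomposition is valid with width 3 − 1 = 2.

Yes; width 2.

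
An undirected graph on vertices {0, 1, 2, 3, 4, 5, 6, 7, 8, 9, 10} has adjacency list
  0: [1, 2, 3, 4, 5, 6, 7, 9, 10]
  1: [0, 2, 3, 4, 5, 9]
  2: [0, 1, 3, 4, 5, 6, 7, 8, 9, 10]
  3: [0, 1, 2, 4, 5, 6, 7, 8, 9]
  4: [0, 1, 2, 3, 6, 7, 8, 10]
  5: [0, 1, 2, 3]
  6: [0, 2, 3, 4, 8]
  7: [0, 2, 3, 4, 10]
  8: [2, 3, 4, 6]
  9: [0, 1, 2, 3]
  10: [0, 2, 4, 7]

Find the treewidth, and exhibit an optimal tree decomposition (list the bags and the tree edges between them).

Treewidth 4.
Bags: B1 = {0, 2, 3, 4, 6}  B2 = {0, 1, 2, 3, 4}  B3 = {0, 2, 3, 4, 7}  B4 = {0, 1, 2, 3, 9}  B5 = {0, 1, 2, 3, 5}  B6 = {2, 3, 4, 6, 8}  B7 = {0, 2, 4, 7, 10}
Tree: B1–B2, B1–B3, B2–B4, B2–B5, B1–B6, B3–B7

The largest bag has 5 vertices, giving width 4; this decomposition certifies tw(G) ≤ 4. Conversely, {0, 2, 4, 7, 10} is a clique of size 5, and the vertices of any clique must share a bag in every tree decomposition; so some bag has ≥ 5 vertices and tw(G) ≥ 4. Therefore the treewidth is 4.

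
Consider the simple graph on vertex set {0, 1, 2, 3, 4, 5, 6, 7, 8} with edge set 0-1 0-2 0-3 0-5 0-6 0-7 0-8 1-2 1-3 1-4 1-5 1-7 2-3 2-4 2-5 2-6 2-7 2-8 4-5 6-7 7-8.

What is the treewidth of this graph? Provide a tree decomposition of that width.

Every bag has size at most 4, so the width is 4 − 1 = 3 and tw(G) ≤ 3. For the lower bound, the 4 vertices {0, 2, 7, 8} are pairwise adjacent, and any tree decomposition puts a clique entirely inside one bag — forcing width ≥ 3. The upper and lower bounds meet at 3, so that is the treewidth.

Treewidth 3.
One such decomposition:
Bags: B1 = {1, 2, 4, 5}  B2 = {0, 1, 2, 5}  B3 = {0, 1, 2, 7}  B4 = {0, 1, 2, 3}  B5 = {0, 2, 7, 8}  B6 = {0, 2, 6, 7}
Tree: B1–B2, B2–B3, B3–B4, B3–B5, B5–B6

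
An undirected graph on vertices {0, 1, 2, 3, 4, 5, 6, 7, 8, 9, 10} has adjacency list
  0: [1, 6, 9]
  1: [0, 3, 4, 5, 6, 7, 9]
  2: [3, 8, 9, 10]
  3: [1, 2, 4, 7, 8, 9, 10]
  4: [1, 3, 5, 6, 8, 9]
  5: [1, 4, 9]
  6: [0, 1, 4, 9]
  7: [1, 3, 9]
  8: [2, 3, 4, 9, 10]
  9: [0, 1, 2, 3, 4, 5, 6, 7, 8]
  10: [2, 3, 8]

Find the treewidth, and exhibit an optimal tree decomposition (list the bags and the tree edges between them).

Each bag holds 4 vertices, so the decomposition has width 3, which upper-bounds the treewidth. For the lower bound, the 4 vertices {2, 3, 8, 9} are pairwise adjacent, and any tree decomposition puts a clique entirely inside one bag — forcing width ≥ 3. Combining the bounds, tw(G) = 3.

Treewidth 3.
Bags: B1 = {1, 3, 4, 9}  B2 = {1, 4, 5, 9}  B3 = {1, 4, 6, 9}  B4 = {3, 4, 8, 9}  B5 = {2, 3, 8, 9}  B6 = {1, 3, 7, 9}  B7 = {2, 3, 8, 10}  B8 = {0, 1, 6, 9}
Tree: B1–B2, B1–B3, B1–B4, B4–B5, B1–B6, B5–B7, B3–B8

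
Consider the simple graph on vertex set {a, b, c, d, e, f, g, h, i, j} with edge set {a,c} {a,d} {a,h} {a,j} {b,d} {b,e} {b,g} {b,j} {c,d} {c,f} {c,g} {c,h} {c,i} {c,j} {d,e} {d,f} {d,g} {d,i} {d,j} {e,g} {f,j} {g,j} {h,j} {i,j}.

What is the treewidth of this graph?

3

A width-3 tree decomposition is:
Bags: B1 = {c, d, g, j}  B2 = {c, d, f, j}  B3 = {b, d, g, j}  B4 = {a, c, d, j}  B5 = {c, d, i, j}  B6 = {b, d, e, g}  B7 = {a, c, h, j}
Tree: B1–B2, B1–B3, B2–B4, B2–B5, B3–B6, B4–B7
The largest bag has 4 vertices, giving width 3; this decomposition certifies tw(G) ≤ 3. For the lower bound, the 4 vertices {c, d, g, j} are pairwise adjacent, and any tree decomposition puts a clique entirely inside one bag — forcing width ≥ 3. Therefore the treewidth is 3.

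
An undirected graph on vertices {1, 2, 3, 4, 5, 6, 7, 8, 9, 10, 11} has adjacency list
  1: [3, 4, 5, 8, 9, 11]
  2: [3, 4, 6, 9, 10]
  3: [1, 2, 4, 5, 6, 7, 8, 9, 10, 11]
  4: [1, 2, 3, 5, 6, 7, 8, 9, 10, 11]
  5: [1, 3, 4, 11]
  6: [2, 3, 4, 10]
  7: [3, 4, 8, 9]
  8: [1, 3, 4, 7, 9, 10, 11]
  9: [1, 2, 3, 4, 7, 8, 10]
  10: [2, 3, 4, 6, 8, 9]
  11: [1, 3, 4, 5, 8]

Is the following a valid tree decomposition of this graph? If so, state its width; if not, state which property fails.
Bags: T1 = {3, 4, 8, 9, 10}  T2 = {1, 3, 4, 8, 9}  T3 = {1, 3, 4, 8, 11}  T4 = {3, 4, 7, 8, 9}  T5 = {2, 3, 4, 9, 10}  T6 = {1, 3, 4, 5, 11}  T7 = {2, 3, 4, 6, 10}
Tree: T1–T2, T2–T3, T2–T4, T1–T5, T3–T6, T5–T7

Checking the three conditions: (i) the bags cover all of {1, 2, 3, 4, 5, 6, 7, 8, 9, 10, 11}; (ii) for each edge, some bag contains both endpoints; (iii) the bags containing any fixed vertex form a subtree. All hold, so the decomposition is valid with width 5 − 1 = 4.

Yes; width 4.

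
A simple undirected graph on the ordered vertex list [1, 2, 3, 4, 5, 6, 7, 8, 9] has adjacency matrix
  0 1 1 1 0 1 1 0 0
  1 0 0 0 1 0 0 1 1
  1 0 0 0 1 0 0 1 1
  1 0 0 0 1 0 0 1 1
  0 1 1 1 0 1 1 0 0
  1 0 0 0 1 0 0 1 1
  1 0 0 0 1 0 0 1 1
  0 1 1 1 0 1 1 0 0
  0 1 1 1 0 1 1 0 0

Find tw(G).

4

A width-4 tree decomposition is:
Bags: B1 = {1, 5, 6, 8, 9}  B2 = {1, 3, 5, 8, 9}  B3 = {1, 4, 5, 8, 9}  B4 = {1, 2, 5, 8, 9}  B5 = {1, 5, 7, 8, 9}
Tree: B1–B2, B2–B3, B3–B4, B4–B5
Each bag holds 5 vertices, so the decomposition has width 4, which upper-bounds the treewidth. For the lower bound: the 5 vertex sets {1,6}, {3,8}, {4,5}, {9}, {2} are disjoint, each induces a connected subgraph, and every pair is joined by at least one edge of G. Contracting each set to a single vertex therefore yields K_{5} as a minor, and since treewidth is minor-monotone, tw(G) ≥ tw(K_{5}) = 4. Hence tw(G) = 4 exactly.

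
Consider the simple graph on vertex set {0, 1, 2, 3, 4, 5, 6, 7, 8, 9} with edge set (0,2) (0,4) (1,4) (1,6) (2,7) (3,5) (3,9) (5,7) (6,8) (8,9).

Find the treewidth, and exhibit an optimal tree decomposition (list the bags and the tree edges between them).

The largest bag has 3 vertices, giving width 2; this decomposition certifies tw(G) ≤ 2. Since 0–2–7–5–3–9–8–6–1–4–0 is a cycle in G, G is not acyclic. Forests are exactly the graphs of treewidth ≤ 1, so tw(G) ≥ 2. Therefore the treewidth is 2.

Treewidth 2.
Bags: B1 = {0, 2, 7}  B2 = {0, 5, 7}  B3 = {0, 3, 5}  B4 = {0, 3, 9}  B5 = {0, 8, 9}  B6 = {0, 6, 8}  B7 = {0, 1, 6}  B8 = {0, 1, 4}
Tree: B1–B2, B2–B3, B3–B4, B4–B5, B5–B6, B6–B7, B7–B8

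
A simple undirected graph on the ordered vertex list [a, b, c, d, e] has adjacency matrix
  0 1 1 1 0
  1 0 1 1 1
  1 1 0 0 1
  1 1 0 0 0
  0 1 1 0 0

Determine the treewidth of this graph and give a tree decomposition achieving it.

Treewidth 2.
One optimal decomposition is:
Bags: B1 = {a, b, c}  B2 = {a, b, d}  B3 = {b, c, e}
Tree: B1–B2, B1–B3

Every bag has size at most 3, so the width is 3 − 1 = 2 and tw(G) ≤ 2. On the other hand G contains the 3-clique {a, b, d}. A clique must lie in a single bag of any decomposition, so no decomposition can have width below 2. The upper and lower bounds meet at 2, so that is the treewidth.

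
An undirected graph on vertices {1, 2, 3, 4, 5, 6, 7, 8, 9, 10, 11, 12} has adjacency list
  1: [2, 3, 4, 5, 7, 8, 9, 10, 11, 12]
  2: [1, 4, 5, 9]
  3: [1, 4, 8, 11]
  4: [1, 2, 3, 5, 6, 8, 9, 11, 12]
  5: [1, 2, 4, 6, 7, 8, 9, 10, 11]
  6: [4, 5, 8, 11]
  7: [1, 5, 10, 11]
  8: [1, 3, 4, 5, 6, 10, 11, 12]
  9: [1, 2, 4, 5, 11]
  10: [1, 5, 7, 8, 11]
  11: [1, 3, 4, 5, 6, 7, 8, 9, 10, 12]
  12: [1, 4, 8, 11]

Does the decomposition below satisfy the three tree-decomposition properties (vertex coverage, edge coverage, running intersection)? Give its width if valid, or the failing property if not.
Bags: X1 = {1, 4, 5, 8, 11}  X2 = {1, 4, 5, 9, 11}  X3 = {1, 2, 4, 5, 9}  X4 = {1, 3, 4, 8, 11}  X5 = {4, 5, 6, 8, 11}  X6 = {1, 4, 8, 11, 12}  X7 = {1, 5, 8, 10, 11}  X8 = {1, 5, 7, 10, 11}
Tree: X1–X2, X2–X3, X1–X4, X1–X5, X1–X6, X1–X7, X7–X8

Yes; width 4.

Checking the three conditions: (i) the bags cover all of {1, 2, 3, 4, 5, 6, 7, 8, 9, 10, 11, 12}; (ii) for each edge, some bag contains both endpoints; (iii) the bags containing any fixed vertex form a subtree. All hold, so the decomposition is valid with width 5 − 1 = 4.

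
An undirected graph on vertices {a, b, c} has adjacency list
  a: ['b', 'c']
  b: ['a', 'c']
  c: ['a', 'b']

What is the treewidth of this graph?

2

A width-2 tree decomposition is:
Bags: B1 = {a, b, c}
Tree: (single bag)
With just one bag of size 3, the width is 3 − 1 = 2, so tw(G) ≤ 2. On the other hand G contains the 3-clique {a, b, c}. A clique must lie in a single bag of any decomposition, so no decomposition can have width below 2. Therefore the treewidth is 2.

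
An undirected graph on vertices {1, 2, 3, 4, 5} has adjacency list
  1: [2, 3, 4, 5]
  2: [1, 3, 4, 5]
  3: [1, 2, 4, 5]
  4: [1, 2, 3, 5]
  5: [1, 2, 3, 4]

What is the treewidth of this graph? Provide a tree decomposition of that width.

With just one bag of size 5, the width is 5 − 1 = 4, so tw(G) ≤ 4. On the other hand G contains the 5-clique {1, 2, 3, 4, 5}. A clique must lie in a single bag of any decomposition, so no decomposition can have width below 4. Therefore the treewidth is 4.

Treewidth 4.
One optimal decomposition is:
Bags: B1 = {1, 2, 3, 4, 5}
Tree: (single bag)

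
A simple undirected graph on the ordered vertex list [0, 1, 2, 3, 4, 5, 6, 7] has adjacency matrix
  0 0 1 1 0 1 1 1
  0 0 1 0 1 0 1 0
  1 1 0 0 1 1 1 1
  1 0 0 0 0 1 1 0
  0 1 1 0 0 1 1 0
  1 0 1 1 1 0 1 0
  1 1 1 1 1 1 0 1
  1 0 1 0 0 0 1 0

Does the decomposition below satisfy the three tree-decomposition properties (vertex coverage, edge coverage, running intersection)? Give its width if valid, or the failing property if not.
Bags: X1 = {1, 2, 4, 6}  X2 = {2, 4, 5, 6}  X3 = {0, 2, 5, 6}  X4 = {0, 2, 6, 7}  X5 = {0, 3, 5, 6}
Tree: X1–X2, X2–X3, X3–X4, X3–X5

Yes; width 3.

Every vertex of G appears in some bag (union = {0, 1, 2, 3, 4, 5, 6, 7}); every edge is covered by a bag; and for each vertex v the set of bags containing v is connected in the bag tree. The decomposition is therefore valid. The largest bag has 4 vertices, so the width is 3.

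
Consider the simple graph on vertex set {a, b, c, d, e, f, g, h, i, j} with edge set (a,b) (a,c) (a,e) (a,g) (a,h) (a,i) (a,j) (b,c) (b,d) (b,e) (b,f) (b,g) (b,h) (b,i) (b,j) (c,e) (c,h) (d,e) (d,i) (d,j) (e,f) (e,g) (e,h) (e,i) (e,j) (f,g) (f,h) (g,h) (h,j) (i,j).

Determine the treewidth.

A width-4 tree decomposition is:
Bags: B1 = {a, b, e, i, j}  B2 = {a, b, e, h, j}  B3 = {a, b, e, g, h}  B4 = {a, b, c, e, h}  B5 = {b, d, e, i, j}  B6 = {b, e, f, g, h}
Tree: B1–B2, B2–B3, B2–B4, B1–B5, B3–B6
The largest bag has 5 vertices, giving width 4; this decomposition certifies tw(G) ≤ 4. For the lower bound, the 5 vertices {b, d, e, i, j} are pairwise adjacent, and any tree decomposition puts a clique entirely inside one bag — forcing width ≥ 4. The upper and lower bounds meet at 4, so that is the treewidth.

4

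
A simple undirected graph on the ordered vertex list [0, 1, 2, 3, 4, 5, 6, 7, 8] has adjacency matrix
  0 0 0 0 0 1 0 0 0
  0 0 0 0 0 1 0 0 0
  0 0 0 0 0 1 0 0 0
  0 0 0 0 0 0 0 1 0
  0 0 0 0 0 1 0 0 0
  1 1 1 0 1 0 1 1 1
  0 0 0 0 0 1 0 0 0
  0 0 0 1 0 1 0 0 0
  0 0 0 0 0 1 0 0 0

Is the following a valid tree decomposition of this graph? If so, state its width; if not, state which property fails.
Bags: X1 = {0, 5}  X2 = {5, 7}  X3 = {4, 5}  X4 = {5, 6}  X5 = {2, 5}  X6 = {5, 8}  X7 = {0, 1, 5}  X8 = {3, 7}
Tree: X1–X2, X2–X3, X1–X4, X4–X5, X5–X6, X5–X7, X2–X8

A tree decomposition must satisfy three properties: every vertex lies in some bag; for every edge, both endpoints lie together in some bag; and for every vertex, the bags containing it form a connected subtree. Here bags containing vertex 0 are not connected in the tree, so the decomposition is invalid.

No — bags containing vertex 0 are not connected in the tree.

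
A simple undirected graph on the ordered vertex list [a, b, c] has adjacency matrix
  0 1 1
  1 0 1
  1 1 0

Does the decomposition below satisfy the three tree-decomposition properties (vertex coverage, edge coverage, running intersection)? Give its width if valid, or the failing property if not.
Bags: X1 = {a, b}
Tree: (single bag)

A tree decomposition must satisfy three properties: every vertex lies in some bag; for every edge, both endpoints lie together in some bag; and for every vertex, the bags containing it form a connected subtree. Here vertex c appears in no bag, so the decomposition is invalid.

No — vertex c appears in no bag.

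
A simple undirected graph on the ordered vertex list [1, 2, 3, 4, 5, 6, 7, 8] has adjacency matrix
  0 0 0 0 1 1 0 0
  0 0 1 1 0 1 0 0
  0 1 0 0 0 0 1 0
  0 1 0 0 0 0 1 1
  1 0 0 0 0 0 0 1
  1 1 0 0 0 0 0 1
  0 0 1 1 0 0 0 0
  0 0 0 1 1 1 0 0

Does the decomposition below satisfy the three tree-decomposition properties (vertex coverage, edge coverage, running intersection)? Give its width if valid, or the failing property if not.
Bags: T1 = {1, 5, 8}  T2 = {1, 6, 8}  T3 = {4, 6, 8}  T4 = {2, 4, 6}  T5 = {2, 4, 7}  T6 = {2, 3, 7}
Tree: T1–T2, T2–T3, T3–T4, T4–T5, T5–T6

Yes; width 2.

Every vertex of G appears in some bag (union = {1, 2, 3, 4, 5, 6, 7, 8}); every edge is covered by a bag; and for each vertex v the set of bags containing v is connected in the bag tree. The decomposition is therefore valid. The largest bag has 3 vertices, so the width is 2.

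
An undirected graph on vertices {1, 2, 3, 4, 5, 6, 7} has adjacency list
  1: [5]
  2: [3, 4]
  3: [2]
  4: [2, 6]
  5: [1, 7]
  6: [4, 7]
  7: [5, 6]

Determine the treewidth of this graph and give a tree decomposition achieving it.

The largest bag has 2 vertices, giving width 1; this decomposition certifies tw(G) ≤ 1. Since G has at least one edge (e.g. 1–5), it is not an edgeless graph, so tw(G) ≥ 1. The upper and lower bounds meet at 1, so that is the treewidth.

Treewidth 1.
One optimal decomposition is:
Bags: B1 = {1, 5}  B2 = {5, 7}  B3 = {6, 7}  B4 = {4, 6}  B5 = {2, 4}  B6 = {2, 3}
Tree: B1–B2, B2–B3, B3–B4, B4–B5, B5–B6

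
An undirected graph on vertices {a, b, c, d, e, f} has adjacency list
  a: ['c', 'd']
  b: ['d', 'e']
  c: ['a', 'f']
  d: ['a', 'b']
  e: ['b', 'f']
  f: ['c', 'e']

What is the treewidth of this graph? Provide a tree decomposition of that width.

Every bag has size at most 3, so the width is 3 − 1 = 2 and tw(G) ≤ 2. Since c–a–d–b–e–f–c is a cycle in G, G is not acyclic. Forests are exactly the graphs of treewidth ≤ 1, so tw(G) ≥ 2. Hence tw(G) = 2 exactly.

Treewidth 2.
One such decomposition:
Bags: B1 = {a, c, d}  B2 = {b, c, d}  B3 = {b, c, e}  B4 = {c, e, f}
Tree: B1–B2, B2–B3, B3–B4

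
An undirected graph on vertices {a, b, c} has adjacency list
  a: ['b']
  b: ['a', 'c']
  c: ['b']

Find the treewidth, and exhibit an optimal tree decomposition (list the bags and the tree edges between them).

Treewidth 1.
Bags: B1 = {b, c}  B2 = {a, b}
Tree: B1–B2

Every bag has size at most 2, so the width is 2 − 1 = 1 and tw(G) ≤ 1. Since G has at least one edge (e.g. b–c), it is not an edgeless graph, so tw(G) ≥ 1. Combining the bounds, tw(G) = 1.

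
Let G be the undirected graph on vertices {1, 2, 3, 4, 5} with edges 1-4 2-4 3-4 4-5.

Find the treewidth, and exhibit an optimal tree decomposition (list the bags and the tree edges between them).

Treewidth 1.
One such decomposition:
Bags: B1 = {2, 4}  B2 = {1, 4}  B3 = {4, 5}  B4 = {3, 4}
Tree: B1–B2, B1–B3, B3–B4

Every bag has size at most 2, so the width is 2 − 1 = 1 and tw(G) ≤ 1. G has an edge, so its treewidth is at least 1. Therefore the treewidth is 1.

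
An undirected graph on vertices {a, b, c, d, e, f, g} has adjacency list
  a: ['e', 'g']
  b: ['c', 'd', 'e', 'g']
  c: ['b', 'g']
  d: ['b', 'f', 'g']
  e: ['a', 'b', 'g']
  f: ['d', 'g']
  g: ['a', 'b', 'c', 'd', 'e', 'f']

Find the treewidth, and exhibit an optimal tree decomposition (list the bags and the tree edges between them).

Treewidth 2.
One such decomposition:
Bags: B1 = {b, e, g}  B2 = {b, d, g}  B3 = {d, f, g}  B4 = {a, e, g}  B5 = {b, c, g}
Tree: B1–B2, B2–B3, B1–B4, B1–B5

The largest bag has 3 vertices, giving width 2; this decomposition certifies tw(G) ≤ 2. On the other hand G contains the 3-clique {a, e, g}. A clique must lie in a single bag of any decomposition, so no decomposition can have width below 2. The upper and lower bounds meet at 2, so that is the treewidth.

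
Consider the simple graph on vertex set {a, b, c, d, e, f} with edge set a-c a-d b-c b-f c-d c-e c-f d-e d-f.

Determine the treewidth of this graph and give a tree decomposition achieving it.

Every bag has size at most 3, so the width is 3 − 1 = 2 and tw(G) ≤ 2. On the other hand G contains the 3-clique {c, d, e}. A clique must lie in a single bag of any decomposition, so no decomposition can have width below 2. Hence tw(G) = 2 exactly.

Treewidth 2.
One optimal decomposition is:
Bags: B1 = {a, c, d}  B2 = {c, d, e}  B3 = {c, d, f}  B4 = {b, c, f}
Tree: B1–B2, B1–B3, B3–B4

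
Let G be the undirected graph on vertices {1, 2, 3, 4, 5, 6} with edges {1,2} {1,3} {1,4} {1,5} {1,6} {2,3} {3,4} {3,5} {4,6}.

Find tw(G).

A width-2 tree decomposition is:
Bags: B1 = {1, 3, 4}  B2 = {1, 3, 5}  B3 = {1, 4, 6}  B4 = {1, 2, 3}
Tree: B1–B2, B1–B3, B2–B4
Each bag holds 3 vertices, so the decomposition has width 2, which upper-bounds the treewidth. For the lower bound, the 3 vertices {1, 2, 3} are pairwise adjacent, and any tree decomposition puts a clique entirely inside one bag — forcing width ≥ 2. Hence tw(G) = 2 exactly.

2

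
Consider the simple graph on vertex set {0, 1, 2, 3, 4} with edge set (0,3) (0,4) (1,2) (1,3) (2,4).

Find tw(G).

A width-2 tree decomposition is:
Bags: B1 = {0, 3, 4}  B2 = {2, 3, 4}  B3 = {1, 2, 3}
Tree: B1–B2, B2–B3
The largest bag has 3 vertices, giving width 2; this decomposition certifies tw(G) ≤ 2. Since 3–0–4–2–1–3 is a cycle in G, G is not acyclic. Forests are exactly the graphs of treewidth ≤ 1, so tw(G) ≥ 2. The upper and lower bounds meet at 2, so that is the treewidth.

2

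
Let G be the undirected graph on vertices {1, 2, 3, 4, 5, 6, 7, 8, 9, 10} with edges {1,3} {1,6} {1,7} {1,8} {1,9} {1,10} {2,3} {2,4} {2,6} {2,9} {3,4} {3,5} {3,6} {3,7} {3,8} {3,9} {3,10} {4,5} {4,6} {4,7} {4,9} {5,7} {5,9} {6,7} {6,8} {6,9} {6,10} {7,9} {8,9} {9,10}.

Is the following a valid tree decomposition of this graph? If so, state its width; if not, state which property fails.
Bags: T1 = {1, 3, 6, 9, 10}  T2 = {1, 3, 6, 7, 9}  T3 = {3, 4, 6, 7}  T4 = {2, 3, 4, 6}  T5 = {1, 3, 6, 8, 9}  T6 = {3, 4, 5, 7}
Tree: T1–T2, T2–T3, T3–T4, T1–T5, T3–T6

A tree decomposition must satisfy three properties: every vertex lies in some bag; for every edge, both endpoints lie together in some bag; and for every vertex, the bags containing it form a connected subtree. Here edge (9,4) lies in no bag, so the decomposition is invalid.

No — edge (9,4) lies in no bag.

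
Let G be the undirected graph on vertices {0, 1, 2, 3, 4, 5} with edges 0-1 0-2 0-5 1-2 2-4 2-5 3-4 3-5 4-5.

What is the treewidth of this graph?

A width-2 tree decomposition is:
Bags: B1 = {2, 4, 5}  B2 = {3, 4, 5}  B3 = {0, 2, 5}  B4 = {0, 1, 2}
Tree: B1–B2, B1–B3, B3–B4
The largest bag has 3 vertices, giving width 2; this decomposition certifies tw(G) ≤ 2. On the other hand G contains the 3-clique {0, 1, 2}. A clique must lie in a single bag of any decomposition, so no decomposition can have width below 2. The upper and lower bounds meet at 2, so that is the treewidth.

2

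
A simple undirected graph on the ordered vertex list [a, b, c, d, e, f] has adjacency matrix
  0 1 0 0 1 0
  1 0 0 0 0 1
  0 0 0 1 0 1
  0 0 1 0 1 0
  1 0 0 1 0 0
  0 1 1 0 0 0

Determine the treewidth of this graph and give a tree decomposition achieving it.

Each bag holds 3 vertices, so the decomposition has width 2, which upper-bounds the treewidth. Since a–e–d–c–f–b–a is a cycle in G, G is not acyclic. Forests are exactly the graphs of treewidth ≤ 1, so tw(G) ≥ 2. Therefore the treewidth is 2.

Treewidth 2.
One optimal decomposition is:
Bags: B1 = {a, d, e}  B2 = {a, c, d}  B3 = {a, c, f}  B4 = {a, b, f}
Tree: B1–B2, B2–B3, B3–B4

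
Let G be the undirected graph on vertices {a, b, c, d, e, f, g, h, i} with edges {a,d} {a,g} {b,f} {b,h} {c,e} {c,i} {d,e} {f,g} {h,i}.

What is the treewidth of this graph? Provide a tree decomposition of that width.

Every bag has size at most 3, so the width is 3 − 1 = 2 and tw(G) ≤ 2. For the lower bound, G contains the cycle i–c–e–d–a–g–f–b–h–i, so G is not a forest; only forests have treewidth ≤ 1, hence tw(G) ≥ 2. Hence tw(G) = 2 exactly.

Treewidth 2.
Bags: B1 = {c, e, i}  B2 = {d, e, i}  B3 = {a, d, i}  B4 = {a, g, i}  B5 = {f, g, i}  B6 = {b, f, i}  B7 = {b, h, i}
Tree: B1–B2, B2–B3, B3–B4, B4–B5, B5–B6, B6–B7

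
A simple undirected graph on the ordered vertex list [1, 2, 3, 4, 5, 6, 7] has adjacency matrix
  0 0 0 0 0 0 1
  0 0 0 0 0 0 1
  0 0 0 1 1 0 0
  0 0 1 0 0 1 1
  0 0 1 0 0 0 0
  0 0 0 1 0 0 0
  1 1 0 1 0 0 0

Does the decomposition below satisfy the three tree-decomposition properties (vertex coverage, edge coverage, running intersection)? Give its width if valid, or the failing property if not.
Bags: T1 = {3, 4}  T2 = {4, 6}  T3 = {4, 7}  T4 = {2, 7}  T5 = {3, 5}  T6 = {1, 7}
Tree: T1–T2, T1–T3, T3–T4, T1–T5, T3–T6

Checking the three conditions: (i) the bags cover all of {1, 2, 3, 4, 5, 6, 7}; (ii) for each edge, some bag contains both endpoints; (iii) the bags containing any fixed vertex form a subtree. All hold, so the decomposition is valid with width 2 − 1 = 1.

Yes; width 1.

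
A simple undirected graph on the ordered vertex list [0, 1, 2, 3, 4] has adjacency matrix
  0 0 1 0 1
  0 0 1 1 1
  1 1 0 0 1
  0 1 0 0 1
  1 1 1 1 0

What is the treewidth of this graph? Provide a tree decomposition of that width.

Treewidth 2.
Bags: B1 = {1, 2, 4}  B2 = {0, 2, 4}  B3 = {1, 3, 4}
Tree: B1–B2, B1–B3

Every bag has size at most 3, so the width is 3 − 1 = 2 and tw(G) ≤ 2. For the lower bound, the 3 vertices {0, 2, 4} are pairwise adjacent, and any tree decomposition puts a clique entirely inside one bag — forcing width ≥ 2. Therefore the treewidth is 2.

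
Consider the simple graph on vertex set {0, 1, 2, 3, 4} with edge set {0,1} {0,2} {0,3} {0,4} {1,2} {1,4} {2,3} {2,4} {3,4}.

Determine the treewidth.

3

A width-3 tree decomposition is:
Bags: B1 = {0, 2, 3, 4}  B2 = {0, 1, 2, 4}
Tree: B1–B2
The largest bag has 4 vertices, giving width 3; this decomposition certifies tw(G) ≤ 3. On the other hand G contains the 4-clique {0, 1, 2, 4}. A clique must lie in a single bag of any decomposition, so no decomposition can have width below 3. The upper and lower bounds meet at 3, so that is the treewidth.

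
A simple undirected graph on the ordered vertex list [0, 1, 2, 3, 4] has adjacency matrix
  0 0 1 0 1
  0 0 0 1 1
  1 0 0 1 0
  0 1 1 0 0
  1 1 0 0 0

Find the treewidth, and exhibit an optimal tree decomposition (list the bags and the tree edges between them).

Treewidth 2.
One optimal decomposition is:
Bags: B1 = {0, 2, 3}  B2 = {0, 1, 3}  B3 = {0, 1, 4}
Tree: B1–B2, B2–B3

Every bag has size at most 3, so the width is 3 − 1 = 2 and tw(G) ≤ 2. The edges 0–2–3–1–4–0 form a cycle, so G is not a tree and its treewidth is at least 2. Hence tw(G) = 2 exactly.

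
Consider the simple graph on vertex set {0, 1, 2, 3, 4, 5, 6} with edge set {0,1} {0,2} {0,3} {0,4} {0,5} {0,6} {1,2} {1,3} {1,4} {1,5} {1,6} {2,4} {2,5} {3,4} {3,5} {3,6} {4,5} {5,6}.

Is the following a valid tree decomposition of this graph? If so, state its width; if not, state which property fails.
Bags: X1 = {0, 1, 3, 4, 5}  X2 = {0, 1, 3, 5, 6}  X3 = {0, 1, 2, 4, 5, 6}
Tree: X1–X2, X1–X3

A tree decomposition must satisfy three properties: every vertex lies in some bag; for every edge, both endpoints lie together in some bag; and for every vertex, the bags containing it form a connected subtree. Here bags containing vertex 6 are not connected in the tree, so the decomposition is invalid.

No — bags containing vertex 6 are not connected in the tree.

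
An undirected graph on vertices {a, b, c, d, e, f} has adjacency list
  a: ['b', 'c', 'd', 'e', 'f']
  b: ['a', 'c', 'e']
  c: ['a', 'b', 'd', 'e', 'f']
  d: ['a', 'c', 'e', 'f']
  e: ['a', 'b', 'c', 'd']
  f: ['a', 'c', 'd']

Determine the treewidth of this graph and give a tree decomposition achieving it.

Every bag has size at most 4, so the width is 4 − 1 = 3 and tw(G) ≤ 3. For the lower bound, the 4 vertices {a, c, d, e} are pairwise adjacent, and any tree decomposition puts a clique entirely inside one bag — forcing width ≥ 3. Combining the bounds, tw(G) = 3.

Treewidth 3.
Bags: B1 = {a, b, c, e}  B2 = {a, c, d, e}  B3 = {a, c, d, f}
Tree: B1–B2, B2–B3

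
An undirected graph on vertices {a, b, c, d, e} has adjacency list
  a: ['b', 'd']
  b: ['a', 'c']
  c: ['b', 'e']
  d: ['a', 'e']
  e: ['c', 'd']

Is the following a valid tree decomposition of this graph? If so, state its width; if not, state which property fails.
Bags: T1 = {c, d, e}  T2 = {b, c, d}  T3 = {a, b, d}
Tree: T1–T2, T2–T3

Yes; width 2.

Checking the three conditions: (i) the bags cover all of {a, b, c, d, e}; (ii) for each edge, some bag contains both endpoints; (iii) the bags containing any fixed vertex form a subtree. All hold, so the decomposition is valid with width 3 − 1 = 2.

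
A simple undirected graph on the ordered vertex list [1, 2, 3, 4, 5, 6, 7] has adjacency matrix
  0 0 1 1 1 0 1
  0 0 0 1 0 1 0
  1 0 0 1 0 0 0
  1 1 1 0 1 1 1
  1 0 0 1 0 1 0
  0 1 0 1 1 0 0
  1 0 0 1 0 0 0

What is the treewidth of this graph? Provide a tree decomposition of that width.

Every bag has size at most 3, so the width is 3 − 1 = 2 and tw(G) ≤ 2. On the other hand G contains the 3-clique {1, 3, 4}. A clique must lie in a single bag of any decomposition, so no decomposition can have width below 2. The upper and lower bounds meet at 2, so that is the treewidth.

Treewidth 2.
One such decomposition:
Bags: B1 = {4, 5, 6}  B2 = {1, 4, 5}  B3 = {1, 3, 4}  B4 = {2, 4, 6}  B5 = {1, 4, 7}
Tree: B1–B2, B2–B3, B1–B4, B3–B5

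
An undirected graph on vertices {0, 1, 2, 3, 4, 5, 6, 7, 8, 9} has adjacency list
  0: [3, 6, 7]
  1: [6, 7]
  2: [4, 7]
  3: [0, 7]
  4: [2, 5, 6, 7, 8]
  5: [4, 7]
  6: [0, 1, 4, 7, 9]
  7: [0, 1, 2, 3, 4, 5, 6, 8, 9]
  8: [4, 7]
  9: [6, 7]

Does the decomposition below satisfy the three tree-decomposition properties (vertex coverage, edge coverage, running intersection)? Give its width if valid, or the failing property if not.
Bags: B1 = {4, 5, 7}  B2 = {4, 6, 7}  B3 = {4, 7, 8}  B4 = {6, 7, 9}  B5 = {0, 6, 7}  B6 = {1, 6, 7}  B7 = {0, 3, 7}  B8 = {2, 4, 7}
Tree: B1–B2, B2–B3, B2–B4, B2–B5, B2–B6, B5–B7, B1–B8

Yes; width 2.

Vertex coverage: the bags together contain {0, 1, 2, 3, 4, 5, 6, 7, 8, 9}, the full vertex set. Edge coverage: each edge of G has both endpoints in at least one bag. Running intersection: for every vertex, the bags containing it form a connected subtree. All three properties hold, so this is a valid tree decomposition of width max|bag| − 1 = 2, and hence tw(G) ≤ 2.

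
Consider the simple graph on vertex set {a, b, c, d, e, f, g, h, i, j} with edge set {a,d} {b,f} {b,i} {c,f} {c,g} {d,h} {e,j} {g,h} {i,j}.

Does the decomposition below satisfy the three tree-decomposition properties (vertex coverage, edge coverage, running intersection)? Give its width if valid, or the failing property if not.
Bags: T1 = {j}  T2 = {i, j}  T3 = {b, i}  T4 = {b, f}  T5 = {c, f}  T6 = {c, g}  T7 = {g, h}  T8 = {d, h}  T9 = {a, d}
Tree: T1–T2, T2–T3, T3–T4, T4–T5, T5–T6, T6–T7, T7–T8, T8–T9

A tree decomposition must satisfy three properties: every vertex lies in some bag; for every edge, both endpoints lie together in some bag; and for every vertex, the bags containing it form a connected subtree. Here vertex e appears in no bag, so the decomposition is invalid.

No — vertex e appears in no bag.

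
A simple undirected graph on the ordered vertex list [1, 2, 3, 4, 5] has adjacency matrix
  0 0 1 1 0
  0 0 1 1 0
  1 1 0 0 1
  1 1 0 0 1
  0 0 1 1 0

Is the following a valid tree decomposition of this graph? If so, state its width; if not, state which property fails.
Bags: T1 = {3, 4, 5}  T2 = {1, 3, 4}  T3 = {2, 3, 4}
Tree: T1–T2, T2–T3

Every vertex of G appears in some bag (union = {1, 2, 3, 4, 5}); every edge is covered by a bag; and for each vertex v the set of bags containing v is connected in the bag tree. The decomposition is therefore valid. The largest bag has 3 vertices, so the width is 2.

Yes; width 2.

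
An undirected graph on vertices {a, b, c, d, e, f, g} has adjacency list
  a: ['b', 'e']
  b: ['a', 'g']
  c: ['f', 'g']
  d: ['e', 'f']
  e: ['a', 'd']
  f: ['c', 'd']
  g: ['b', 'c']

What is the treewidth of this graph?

2

A width-2 tree decomposition is:
Bags: B1 = {c, d, f}  B2 = {c, d, g}  B3 = {b, d, g}  B4 = {a, b, d}  B5 = {a, d, e}
Tree: B1–B2, B2–B3, B3–B4, B4–B5
Each bag holds 3 vertices, so the decomposition has width 2, which upper-bounds the treewidth. The edges d–f–c–g–b–a–e–d form a cycle, so G is not a tree and its treewidth is at least 2. The upper and lower bounds meet at 2, so that is the treewidth.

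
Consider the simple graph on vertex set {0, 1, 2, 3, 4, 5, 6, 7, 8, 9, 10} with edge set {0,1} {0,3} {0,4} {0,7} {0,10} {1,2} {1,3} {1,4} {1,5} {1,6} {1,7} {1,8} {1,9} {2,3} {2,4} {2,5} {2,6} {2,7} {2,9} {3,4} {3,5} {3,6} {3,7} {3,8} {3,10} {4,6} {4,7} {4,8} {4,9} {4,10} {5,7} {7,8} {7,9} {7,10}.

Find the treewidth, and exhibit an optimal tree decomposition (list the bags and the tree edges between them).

Treewidth 4.
Bags: B1 = {1, 3, 4, 7, 8}  B2 = {1, 2, 3, 4, 7}  B3 = {0, 1, 3, 4, 7}  B4 = {1, 2, 3, 4, 6}  B5 = {1, 2, 4, 7, 9}  B6 = {1, 2, 3, 5, 7}  B7 = {0, 3, 4, 7, 10}
Tree: B1–B2, B2–B3, B2–B4, B2–B5, B2–B6, B3–B7

Every bag has size at most 5, so the width is 5 − 1 = 4 and tw(G) ≤ 4. On the other hand G contains the 5-clique {1, 2, 4, 7, 9}. A clique must lie in a single bag of any decomposition, so no decomposition can have width below 4. Combining the bounds, tw(G) = 4.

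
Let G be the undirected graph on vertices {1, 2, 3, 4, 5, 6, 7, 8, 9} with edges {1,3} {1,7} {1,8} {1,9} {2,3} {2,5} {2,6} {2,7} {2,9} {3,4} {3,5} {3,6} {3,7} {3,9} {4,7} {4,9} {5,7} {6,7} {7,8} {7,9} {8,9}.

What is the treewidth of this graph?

A width-3 tree decomposition is:
Bags: B1 = {2, 3, 7, 9}  B2 = {1, 3, 7, 9}  B3 = {2, 3, 5, 7}  B4 = {3, 4, 7, 9}  B5 = {1, 7, 8, 9}  B6 = {2, 3, 6, 7}
Tree: B1–B2, B1–B3, B2–B4, B2–B5, B3–B6
Each bag holds 4 vertices, so the decomposition has width 3, which upper-bounds the treewidth. On the other hand G contains the 4-clique {1, 7, 8, 9}. A clique must lie in a single bag of any decomposition, so no decomposition can have width below 3. Combining the bounds, tw(G) = 3.

3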